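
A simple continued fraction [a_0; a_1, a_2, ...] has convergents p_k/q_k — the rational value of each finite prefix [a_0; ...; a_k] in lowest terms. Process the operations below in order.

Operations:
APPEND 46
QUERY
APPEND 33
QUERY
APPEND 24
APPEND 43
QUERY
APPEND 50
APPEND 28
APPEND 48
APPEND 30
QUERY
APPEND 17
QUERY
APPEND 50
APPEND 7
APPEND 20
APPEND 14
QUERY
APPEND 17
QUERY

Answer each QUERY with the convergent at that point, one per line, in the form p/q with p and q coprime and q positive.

46/1
1519/33
1571105/34132
3175641724561/68990298766
54091690637017/1175133160943
5379272668921890968/116863821791484579
91830511389959019747/1995002889535230859

APPEND 46: p_0 = 46·1 + 0 = 46, q_0 = 46·0 + 1 = 1 → 46/1
APPEND 33: p_1 = 33·46 + 1 = 1519, q_1 = 33·1 + 0 = 33 → 1519/33
APPEND 24: p_2 = 24·1519 + 46 = 36502, q_2 = 24·33 + 1 = 793 → 36502/793
APPEND 43: p_3 = 43·36502 + 1519 = 1571105, q_3 = 43·793 + 33 = 34132 → 1571105/34132
APPEND 50: p_4 = 50·1571105 + 36502 = 78591752, q_4 = 50·34132 + 793 = 1707393 → 78591752/1707393
APPEND 28: p_5 = 28·78591752 + 1571105 = 2202140161, q_5 = 28·1707393 + 34132 = 47841136 → 2202140161/47841136
APPEND 48: p_6 = 48·2202140161 + 78591752 = 105781319480, q_6 = 48·47841136 + 1707393 = 2298081921 → 105781319480/2298081921
APPEND 30: p_7 = 30·105781319480 + 2202140161 = 3175641724561, q_7 = 30·2298081921 + 47841136 = 68990298766 → 3175641724561/68990298766
APPEND 17: p_8 = 17·3175641724561 + 105781319480 = 54091690637017, q_8 = 17·68990298766 + 2298081921 = 1175133160943 → 54091690637017/1175133160943
APPEND 50: p_9 = 50·54091690637017 + 3175641724561 = 2707760173575411, q_9 = 50·1175133160943 + 68990298766 = 58825648345916 → 2707760173575411/58825648345916
APPEND 7: p_10 = 7·2707760173575411 + 54091690637017 = 19008412905664894, q_10 = 7·58825648345916 + 1175133160943 = 412954671582355 → 19008412905664894/412954671582355
APPEND 20: p_11 = 20·19008412905664894 + 2707760173575411 = 382876018286873291, q_11 = 20·412954671582355 + 58825648345916 = 8317919079993016 → 382876018286873291/8317919079993016
APPEND 14: p_12 = 14·382876018286873291 + 19008412905664894 = 5379272668921890968, q_12 = 14·8317919079993016 + 412954671582355 = 116863821791484579 → 5379272668921890968/116863821791484579
APPEND 17: p_13 = 17·5379272668921890968 + 382876018286873291 = 91830511389959019747, q_13 = 17·116863821791484579 + 8317919079993016 = 1995002889535230859 → 91830511389959019747/1995002889535230859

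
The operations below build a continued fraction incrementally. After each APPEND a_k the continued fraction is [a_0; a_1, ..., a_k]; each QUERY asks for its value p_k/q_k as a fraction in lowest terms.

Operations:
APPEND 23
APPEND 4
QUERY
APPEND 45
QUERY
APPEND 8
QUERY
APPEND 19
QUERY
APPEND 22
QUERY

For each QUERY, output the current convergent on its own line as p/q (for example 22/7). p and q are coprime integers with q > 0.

93/4
4208/181
33757/1452
645591/27769
14236759/612370

APPEND 23: p_0 = 23·1 + 0 = 23, q_0 = 23·0 + 1 = 1 → 23/1
APPEND 4: p_1 = 4·23 + 1 = 93, q_1 = 4·1 + 0 = 4 → 93/4
APPEND 45: p_2 = 45·93 + 23 = 4208, q_2 = 45·4 + 1 = 181 → 4208/181
APPEND 8: p_3 = 8·4208 + 93 = 33757, q_3 = 8·181 + 4 = 1452 → 33757/1452
APPEND 19: p_4 = 19·33757 + 4208 = 645591, q_4 = 19·1452 + 181 = 27769 → 645591/27769
APPEND 22: p_5 = 22·645591 + 33757 = 14236759, q_5 = 22·27769 + 1452 = 612370 → 14236759/612370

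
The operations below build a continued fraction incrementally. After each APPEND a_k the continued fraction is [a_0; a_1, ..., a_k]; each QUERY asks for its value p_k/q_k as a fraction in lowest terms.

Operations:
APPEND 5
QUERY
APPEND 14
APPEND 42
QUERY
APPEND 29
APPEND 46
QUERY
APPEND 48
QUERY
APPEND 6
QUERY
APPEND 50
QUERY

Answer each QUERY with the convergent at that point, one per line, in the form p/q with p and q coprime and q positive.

APPEND 5: p_0 = 5·1 + 0 = 5, q_0 = 5·0 + 1 = 1 → 5/1
APPEND 14: p_1 = 14·5 + 1 = 71, q_1 = 14·1 + 0 = 14 → 71/14
APPEND 42: p_2 = 42·71 + 5 = 2987, q_2 = 42·14 + 1 = 589 → 2987/589
APPEND 29: p_3 = 29·2987 + 71 = 86694, q_3 = 29·589 + 14 = 17095 → 86694/17095
APPEND 46: p_4 = 46·86694 + 2987 = 3990911, q_4 = 46·17095 + 589 = 786959 → 3990911/786959
APPEND 48: p_5 = 48·3990911 + 86694 = 191650422, q_5 = 48·786959 + 17095 = 37791127 → 191650422/37791127
APPEND 6: p_6 = 6·191650422 + 3990911 = 1153893443, q_6 = 6·37791127 + 786959 = 227533721 → 1153893443/227533721
APPEND 50: p_7 = 50·1153893443 + 191650422 = 57886322572, q_7 = 50·227533721 + 37791127 = 11414477177 → 57886322572/11414477177

5/1
2987/589
3990911/786959
191650422/37791127
1153893443/227533721
57886322572/11414477177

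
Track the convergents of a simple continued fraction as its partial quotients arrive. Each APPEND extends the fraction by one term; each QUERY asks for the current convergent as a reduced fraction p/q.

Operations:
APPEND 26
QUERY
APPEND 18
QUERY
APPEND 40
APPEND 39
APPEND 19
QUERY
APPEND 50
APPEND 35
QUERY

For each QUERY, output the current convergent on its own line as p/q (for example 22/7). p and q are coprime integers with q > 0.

APPEND 26: p_0 = 26·1 + 0 = 26, q_0 = 26·0 + 1 = 1 → 26/1
APPEND 18: p_1 = 18·26 + 1 = 469, q_1 = 18·1 + 0 = 18 → 469/18
APPEND 40: p_2 = 40·469 + 26 = 18786, q_2 = 40·18 + 1 = 721 → 18786/721
APPEND 39: p_3 = 39·18786 + 469 = 733123, q_3 = 39·721 + 18 = 28137 → 733123/28137
APPEND 19: p_4 = 19·733123 + 18786 = 13948123, q_4 = 19·28137 + 721 = 535324 → 13948123/535324
APPEND 50: p_5 = 50·13948123 + 733123 = 698139273, q_5 = 50·535324 + 28137 = 26794337 → 698139273/26794337
APPEND 35: p_6 = 35·698139273 + 13948123 = 24448822678, q_6 = 35·26794337 + 535324 = 938337119 → 24448822678/938337119

26/1
469/18
13948123/535324
24448822678/938337119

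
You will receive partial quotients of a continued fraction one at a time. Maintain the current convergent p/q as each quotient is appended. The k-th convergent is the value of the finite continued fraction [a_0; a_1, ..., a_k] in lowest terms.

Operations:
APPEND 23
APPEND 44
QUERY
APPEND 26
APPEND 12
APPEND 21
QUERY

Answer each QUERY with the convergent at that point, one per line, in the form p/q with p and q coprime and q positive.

APPEND 23: p_0 = 23·1 + 0 = 23, q_0 = 23·0 + 1 = 1 → 23/1
APPEND 44: p_1 = 44·23 + 1 = 1013, q_1 = 44·1 + 0 = 44 → 1013/44
APPEND 26: p_2 = 26·1013 + 23 = 26361, q_2 = 26·44 + 1 = 1145 → 26361/1145
APPEND 12: p_3 = 12·26361 + 1013 = 317345, q_3 = 12·1145 + 44 = 13784 → 317345/13784
APPEND 21: p_4 = 21·317345 + 26361 = 6690606, q_4 = 21·13784 + 1145 = 290609 → 6690606/290609

1013/44
6690606/290609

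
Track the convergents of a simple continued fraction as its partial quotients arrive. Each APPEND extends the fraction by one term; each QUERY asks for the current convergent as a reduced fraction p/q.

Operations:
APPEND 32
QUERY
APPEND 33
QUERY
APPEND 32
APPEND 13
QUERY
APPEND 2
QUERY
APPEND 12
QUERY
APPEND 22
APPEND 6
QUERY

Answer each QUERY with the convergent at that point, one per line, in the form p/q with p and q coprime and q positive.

APPEND 32: p_0 = 32·1 + 0 = 32, q_0 = 32·0 + 1 = 1 → 32/1
APPEND 33: p_1 = 33·32 + 1 = 1057, q_1 = 33·1 + 0 = 33 → 1057/33
APPEND 32: p_2 = 32·1057 + 32 = 33856, q_2 = 32·33 + 1 = 1057 → 33856/1057
APPEND 13: p_3 = 13·33856 + 1057 = 441185, q_3 = 13·1057 + 33 = 13774 → 441185/13774
APPEND 2: p_4 = 2·441185 + 33856 = 916226, q_4 = 2·13774 + 1057 = 28605 → 916226/28605
APPEND 12: p_5 = 12·916226 + 441185 = 11435897, q_5 = 12·28605 + 13774 = 357034 → 11435897/357034
APPEND 22: p_6 = 22·11435897 + 916226 = 252505960, q_6 = 22·357034 + 28605 = 7883353 → 252505960/7883353
APPEND 6: p_7 = 6·252505960 + 11435897 = 1526471657, q_7 = 6·7883353 + 357034 = 47657152 → 1526471657/47657152

32/1
1057/33
441185/13774
916226/28605
11435897/357034
1526471657/47657152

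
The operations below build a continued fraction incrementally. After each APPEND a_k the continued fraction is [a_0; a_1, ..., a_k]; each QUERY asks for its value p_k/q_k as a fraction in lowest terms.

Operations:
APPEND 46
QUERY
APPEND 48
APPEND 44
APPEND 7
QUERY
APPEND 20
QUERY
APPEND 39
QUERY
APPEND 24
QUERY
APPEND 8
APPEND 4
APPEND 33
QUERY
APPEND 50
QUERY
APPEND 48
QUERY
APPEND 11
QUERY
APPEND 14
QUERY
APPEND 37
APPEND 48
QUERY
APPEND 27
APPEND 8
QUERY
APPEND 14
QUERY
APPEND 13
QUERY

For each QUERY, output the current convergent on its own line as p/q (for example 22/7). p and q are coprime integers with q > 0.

APPEND 46: p_0 = 46·1 + 0 = 46, q_0 = 46·0 + 1 = 1 → 46/1
APPEND 48: p_1 = 48·46 + 1 = 2209, q_1 = 48·1 + 0 = 48 → 2209/48
APPEND 44: p_2 = 44·2209 + 46 = 97242, q_2 = 44·48 + 1 = 2113 → 97242/2113
APPEND 7: p_3 = 7·97242 + 2209 = 682903, q_3 = 7·2113 + 48 = 14839 → 682903/14839
APPEND 20: p_4 = 20·682903 + 97242 = 13755302, q_4 = 20·14839 + 2113 = 298893 → 13755302/298893
APPEND 39: p_5 = 39·13755302 + 682903 = 537139681, q_5 = 39·298893 + 14839 = 11671666 → 537139681/11671666
APPEND 24: p_6 = 24·537139681 + 13755302 = 12905107646, q_6 = 24·11671666 + 298893 = 280418877 → 12905107646/280418877
APPEND 8: p_7 = 8·12905107646 + 537139681 = 103778000849, q_7 = 8·280418877 + 11671666 = 2255022682 → 103778000849/2255022682
APPEND 4: p_8 = 4·103778000849 + 12905107646 = 428017111042, q_8 = 4·2255022682 + 280418877 = 9300509605 → 428017111042/9300509605
APPEND 33: p_9 = 33·428017111042 + 103778000849 = 14228342665235, q_9 = 33·9300509605 + 2255022682 = 309171839647 → 14228342665235/309171839647
APPEND 50: p_10 = 50·14228342665235 + 428017111042 = 711845150372792, q_10 = 50·309171839647 + 9300509605 = 15467892491955 → 711845150372792/15467892491955
APPEND 48: p_11 = 48·711845150372792 + 14228342665235 = 34182795560559251, q_11 = 48·15467892491955 + 309171839647 = 742768011453487 → 34182795560559251/742768011453487
APPEND 11: p_12 = 11·34182795560559251 + 711845150372792 = 376722596316524553, q_12 = 11·742768011453487 + 15467892491955 = 8185916018480312 → 376722596316524553/8185916018480312
APPEND 14: p_13 = 14·376722596316524553 + 34182795560559251 = 5308299143991902993, q_13 = 14·8185916018480312 + 742768011453487 = 115345592270177855 → 5308299143991902993/115345592270177855
APPEND 37: p_14 = 37·5308299143991902993 + 376722596316524553 = 196783790924016935294, q_14 = 37·115345592270177855 + 8185916018480312 = 4275972830015060947 → 196783790924016935294/4275972830015060947
APPEND 48: p_15 = 48·196783790924016935294 + 5308299143991902993 = 9450930263496804797105, q_15 = 48·4275972830015060947 + 115345592270177855 = 205362041432993103311 → 9450930263496804797105/205362041432993103311
APPEND 27: p_16 = 27·9450930263496804797105 + 196783790924016935294 = 255371900905337746457129, q_16 = 27·205362041432993103311 + 4275972830015060947 = 5549051091520828850344 → 255371900905337746457129/5549051091520828850344
APPEND 8: p_17 = 8·255371900905337746457129 + 9450930263496804797105 = 2052426137506198776454137, q_17 = 8·5549051091520828850344 + 205362041432993103311 = 44597770773599623906063 → 2052426137506198776454137/44597770773599623906063
APPEND 14: p_18 = 14·2052426137506198776454137 + 255371900905337746457129 = 28989337825992120616815047, q_18 = 14·44597770773599623906063 + 5549051091520828850344 = 629917841921915563535226 → 28989337825992120616815047/629917841921915563535226
APPEND 13: p_19 = 13·28989337825992120616815047 + 2052426137506198776454137 = 378913817875403766795049748, q_19 = 13·629917841921915563535226 + 44597770773599623906063 = 8233529715758501949864001 → 378913817875403766795049748/8233529715758501949864001

46/1
682903/14839
13755302/298893
537139681/11671666
12905107646/280418877
14228342665235/309171839647
711845150372792/15467892491955
34182795560559251/742768011453487
376722596316524553/8185916018480312
5308299143991902993/115345592270177855
9450930263496804797105/205362041432993103311
2052426137506198776454137/44597770773599623906063
28989337825992120616815047/629917841921915563535226
378913817875403766795049748/8233529715758501949864001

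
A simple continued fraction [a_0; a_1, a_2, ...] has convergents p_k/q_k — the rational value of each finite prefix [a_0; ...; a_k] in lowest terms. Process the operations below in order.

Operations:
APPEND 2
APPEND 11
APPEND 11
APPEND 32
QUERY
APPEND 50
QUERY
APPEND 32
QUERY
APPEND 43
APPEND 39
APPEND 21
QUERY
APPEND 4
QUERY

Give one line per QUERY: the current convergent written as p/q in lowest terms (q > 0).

8183/3915
409405/195872
13109143/6271819
462839386283/221436661179
1873370653881/896278396006

APPEND 2: p_0 = 2·1 + 0 = 2, q_0 = 2·0 + 1 = 1 → 2/1
APPEND 11: p_1 = 11·2 + 1 = 23, q_1 = 11·1 + 0 = 11 → 23/11
APPEND 11: p_2 = 11·23 + 2 = 255, q_2 = 11·11 + 1 = 122 → 255/122
APPEND 32: p_3 = 32·255 + 23 = 8183, q_3 = 32·122 + 11 = 3915 → 8183/3915
APPEND 50: p_4 = 50·8183 + 255 = 409405, q_4 = 50·3915 + 122 = 195872 → 409405/195872
APPEND 32: p_5 = 32·409405 + 8183 = 13109143, q_5 = 32·195872 + 3915 = 6271819 → 13109143/6271819
APPEND 43: p_6 = 43·13109143 + 409405 = 564102554, q_6 = 43·6271819 + 195872 = 269884089 → 564102554/269884089
APPEND 39: p_7 = 39·564102554 + 13109143 = 22013108749, q_7 = 39·269884089 + 6271819 = 10531751290 → 22013108749/10531751290
APPEND 21: p_8 = 21·22013108749 + 564102554 = 462839386283, q_8 = 21·10531751290 + 269884089 = 221436661179 → 462839386283/221436661179
APPEND 4: p_9 = 4·462839386283 + 22013108749 = 1873370653881, q_9 = 4·221436661179 + 10531751290 = 896278396006 → 1873370653881/896278396006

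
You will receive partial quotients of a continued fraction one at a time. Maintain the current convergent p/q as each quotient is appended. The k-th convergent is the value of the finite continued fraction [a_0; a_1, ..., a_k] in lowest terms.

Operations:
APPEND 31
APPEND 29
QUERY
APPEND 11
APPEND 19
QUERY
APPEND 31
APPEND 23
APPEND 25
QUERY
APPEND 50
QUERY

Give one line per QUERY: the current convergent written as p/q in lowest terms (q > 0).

APPEND 31: p_0 = 31·1 + 0 = 31, q_0 = 31·0 + 1 = 1 → 31/1
APPEND 29: p_1 = 29·31 + 1 = 900, q_1 = 29·1 + 0 = 29 → 900/29
APPEND 11: p_2 = 11·900 + 31 = 9931, q_2 = 11·29 + 1 = 320 → 9931/320
APPEND 19: p_3 = 19·9931 + 900 = 189589, q_3 = 19·320 + 29 = 6109 → 189589/6109
APPEND 31: p_4 = 31·189589 + 9931 = 5887190, q_4 = 31·6109 + 320 = 189699 → 5887190/189699
APPEND 23: p_5 = 23·5887190 + 189589 = 135594959, q_5 = 23·189699 + 6109 = 4369186 → 135594959/4369186
APPEND 25: p_6 = 25·135594959 + 5887190 = 3395761165, q_6 = 25·4369186 + 189699 = 109419349 → 3395761165/109419349
APPEND 50: p_7 = 50·3395761165 + 135594959 = 169923653209, q_7 = 50·109419349 + 4369186 = 5475336636 → 169923653209/5475336636

900/29
189589/6109
3395761165/109419349
169923653209/5475336636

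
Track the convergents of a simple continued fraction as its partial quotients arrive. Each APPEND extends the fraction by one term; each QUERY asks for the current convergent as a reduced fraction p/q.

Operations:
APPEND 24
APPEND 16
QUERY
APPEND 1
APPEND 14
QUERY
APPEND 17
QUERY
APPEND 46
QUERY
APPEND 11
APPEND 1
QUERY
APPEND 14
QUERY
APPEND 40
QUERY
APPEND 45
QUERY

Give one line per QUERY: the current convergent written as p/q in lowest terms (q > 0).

385/16
6111/254
104296/4335
4803727/199664
57749020/2400303
861431573/35804881
34515011940/1434595543
1554036968873/64592604316

APPEND 24: p_0 = 24·1 + 0 = 24, q_0 = 24·0 + 1 = 1 → 24/1
APPEND 16: p_1 = 16·24 + 1 = 385, q_1 = 16·1 + 0 = 16 → 385/16
APPEND 1: p_2 = 1·385 + 24 = 409, q_2 = 1·16 + 1 = 17 → 409/17
APPEND 14: p_3 = 14·409 + 385 = 6111, q_3 = 14·17 + 16 = 254 → 6111/254
APPEND 17: p_4 = 17·6111 + 409 = 104296, q_4 = 17·254 + 17 = 4335 → 104296/4335
APPEND 46: p_5 = 46·104296 + 6111 = 4803727, q_5 = 46·4335 + 254 = 199664 → 4803727/199664
APPEND 11: p_6 = 11·4803727 + 104296 = 52945293, q_6 = 11·199664 + 4335 = 2200639 → 52945293/2200639
APPEND 1: p_7 = 1·52945293 + 4803727 = 57749020, q_7 = 1·2200639 + 199664 = 2400303 → 57749020/2400303
APPEND 14: p_8 = 14·57749020 + 52945293 = 861431573, q_8 = 14·2400303 + 2200639 = 35804881 → 861431573/35804881
APPEND 40: p_9 = 40·861431573 + 57749020 = 34515011940, q_9 = 40·35804881 + 2400303 = 1434595543 → 34515011940/1434595543
APPEND 45: p_10 = 45·34515011940 + 861431573 = 1554036968873, q_10 = 45·1434595543 + 35804881 = 64592604316 → 1554036968873/64592604316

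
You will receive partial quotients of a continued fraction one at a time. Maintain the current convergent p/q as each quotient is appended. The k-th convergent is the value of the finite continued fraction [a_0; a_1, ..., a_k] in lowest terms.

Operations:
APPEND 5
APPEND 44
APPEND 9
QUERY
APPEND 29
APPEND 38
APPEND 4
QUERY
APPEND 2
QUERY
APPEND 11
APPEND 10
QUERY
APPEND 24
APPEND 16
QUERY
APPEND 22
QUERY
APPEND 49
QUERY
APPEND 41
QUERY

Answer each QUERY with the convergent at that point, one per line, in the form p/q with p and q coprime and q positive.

APPEND 5: p_0 = 5·1 + 0 = 5, q_0 = 5·0 + 1 = 1 → 5/1
APPEND 44: p_1 = 44·5 + 1 = 221, q_1 = 44·1 + 0 = 44 → 221/44
APPEND 9: p_2 = 9·221 + 5 = 1994, q_2 = 9·44 + 1 = 397 → 1994/397
APPEND 29: p_3 = 29·1994 + 221 = 58047, q_3 = 29·397 + 44 = 11557 → 58047/11557
APPEND 38: p_4 = 38·58047 + 1994 = 2207780, q_4 = 38·11557 + 397 = 439563 → 2207780/439563
APPEND 4: p_5 = 4·2207780 + 58047 = 8889167, q_5 = 4·439563 + 11557 = 1769809 → 8889167/1769809
APPEND 2: p_6 = 2·8889167 + 2207780 = 19986114, q_6 = 2·1769809 + 439563 = 3979181 → 19986114/3979181
APPEND 11: p_7 = 11·19986114 + 8889167 = 228736421, q_7 = 11·3979181 + 1769809 = 45540800 → 228736421/45540800
APPEND 10: p_8 = 10·228736421 + 19986114 = 2307350324, q_8 = 10·45540800 + 3979181 = 459387181 → 2307350324/459387181
APPEND 24: p_9 = 24·2307350324 + 228736421 = 55605144197, q_9 = 24·459387181 + 45540800 = 11070833144 → 55605144197/11070833144
APPEND 16: p_10 = 16·55605144197 + 2307350324 = 891989657476, q_10 = 16·11070833144 + 459387181 = 177592717485 → 891989657476/177592717485
APPEND 22: p_11 = 22·891989657476 + 55605144197 = 19679377608669, q_11 = 22·177592717485 + 11070833144 = 3918110617814 → 19679377608669/3918110617814
APPEND 49: p_12 = 49·19679377608669 + 891989657476 = 965181492482257, q_12 = 49·3918110617814 + 177592717485 = 192165012990371 → 965181492482257/192165012990371
APPEND 41: p_13 = 41·965181492482257 + 19679377608669 = 39592120569381206, q_13 = 41·192165012990371 + 3918110617814 = 7882683643223025 → 39592120569381206/7882683643223025

1994/397
8889167/1769809
19986114/3979181
2307350324/459387181
891989657476/177592717485
19679377608669/3918110617814
965181492482257/192165012990371
39592120569381206/7882683643223025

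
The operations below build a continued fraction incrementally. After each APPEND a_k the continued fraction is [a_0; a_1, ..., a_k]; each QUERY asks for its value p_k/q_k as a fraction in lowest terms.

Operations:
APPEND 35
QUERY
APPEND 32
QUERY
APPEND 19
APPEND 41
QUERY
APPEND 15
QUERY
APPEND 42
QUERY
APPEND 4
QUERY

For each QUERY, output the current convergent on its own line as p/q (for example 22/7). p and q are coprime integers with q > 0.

APPEND 35: p_0 = 35·1 + 0 = 35, q_0 = 35·0 + 1 = 1 → 35/1
APPEND 32: p_1 = 32·35 + 1 = 1121, q_1 = 32·1 + 0 = 32 → 1121/32
APPEND 19: p_2 = 19·1121 + 35 = 21334, q_2 = 19·32 + 1 = 609 → 21334/609
APPEND 41: p_3 = 41·21334 + 1121 = 875815, q_3 = 41·609 + 32 = 25001 → 875815/25001
APPEND 15: p_4 = 15·875815 + 21334 = 13158559, q_4 = 15·25001 + 609 = 375624 → 13158559/375624
APPEND 42: p_5 = 42·13158559 + 875815 = 553535293, q_5 = 42·375624 + 25001 = 15801209 → 553535293/15801209
APPEND 4: p_6 = 4·553535293 + 13158559 = 2227299731, q_6 = 4·15801209 + 375624 = 63580460 → 2227299731/63580460

35/1
1121/32
875815/25001
13158559/375624
553535293/15801209
2227299731/63580460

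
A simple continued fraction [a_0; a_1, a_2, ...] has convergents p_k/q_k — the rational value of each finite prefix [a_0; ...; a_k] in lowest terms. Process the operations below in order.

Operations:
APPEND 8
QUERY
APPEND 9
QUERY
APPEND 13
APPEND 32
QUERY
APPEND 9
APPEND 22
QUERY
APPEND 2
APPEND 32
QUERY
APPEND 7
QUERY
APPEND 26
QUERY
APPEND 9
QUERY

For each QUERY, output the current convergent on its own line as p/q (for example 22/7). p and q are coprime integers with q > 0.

APPEND 8: p_0 = 8·1 + 0 = 8, q_0 = 8·0 + 1 = 1 → 8/1
APPEND 9: p_1 = 9·8 + 1 = 73, q_1 = 9·1 + 0 = 9 → 73/9
APPEND 13: p_2 = 13·73 + 8 = 957, q_2 = 13·9 + 1 = 118 → 957/118
APPEND 32: p_3 = 32·957 + 73 = 30697, q_3 = 32·118 + 9 = 3785 → 30697/3785
APPEND 9: p_4 = 9·30697 + 957 = 277230, q_4 = 9·3785 + 118 = 34183 → 277230/34183
APPEND 22: p_5 = 22·277230 + 30697 = 6129757, q_5 = 22·34183 + 3785 = 755811 → 6129757/755811
APPEND 2: p_6 = 2·6129757 + 277230 = 12536744, q_6 = 2·755811 + 34183 = 1545805 → 12536744/1545805
APPEND 32: p_7 = 32·12536744 + 6129757 = 407305565, q_7 = 32·1545805 + 755811 = 50221571 → 407305565/50221571
APPEND 7: p_8 = 7·407305565 + 12536744 = 2863675699, q_8 = 7·50221571 + 1545805 = 353096802 → 2863675699/353096802
APPEND 26: p_9 = 26·2863675699 + 407305565 = 74862873739, q_9 = 26·353096802 + 50221571 = 9230738423 → 74862873739/9230738423
APPEND 9: p_10 = 9·74862873739 + 2863675699 = 676629539350, q_10 = 9·9230738423 + 353096802 = 83429742609 → 676629539350/83429742609

8/1
73/9
30697/3785
6129757/755811
407305565/50221571
2863675699/353096802
74862873739/9230738423
676629539350/83429742609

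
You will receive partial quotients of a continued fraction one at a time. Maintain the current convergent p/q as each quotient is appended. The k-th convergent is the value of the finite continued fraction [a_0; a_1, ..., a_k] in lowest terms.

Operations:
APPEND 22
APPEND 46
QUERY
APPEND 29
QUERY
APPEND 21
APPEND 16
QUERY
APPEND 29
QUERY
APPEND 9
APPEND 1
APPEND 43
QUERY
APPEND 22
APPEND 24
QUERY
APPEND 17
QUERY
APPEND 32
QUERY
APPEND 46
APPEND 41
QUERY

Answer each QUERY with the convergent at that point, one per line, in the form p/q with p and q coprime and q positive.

1013/46
29399/1335
9923671/450631
288404851/13096380
127046371113/5769138584
67276985651121/3055028257280
1146506670205724/52062532837039
36755490432234289/1669056079042528
69404617219104538027/3151643384999568935

APPEND 22: p_0 = 22·1 + 0 = 22, q_0 = 22·0 + 1 = 1 → 22/1
APPEND 46: p_1 = 46·22 + 1 = 1013, q_1 = 46·1 + 0 = 46 → 1013/46
APPEND 29: p_2 = 29·1013 + 22 = 29399, q_2 = 29·46 + 1 = 1335 → 29399/1335
APPEND 21: p_3 = 21·29399 + 1013 = 618392, q_3 = 21·1335 + 46 = 28081 → 618392/28081
APPEND 16: p_4 = 16·618392 + 29399 = 9923671, q_4 = 16·28081 + 1335 = 450631 → 9923671/450631
APPEND 29: p_5 = 29·9923671 + 618392 = 288404851, q_5 = 29·450631 + 28081 = 13096380 → 288404851/13096380
APPEND 9: p_6 = 9·288404851 + 9923671 = 2605567330, q_6 = 9·13096380 + 450631 = 118318051 → 2605567330/118318051
APPEND 1: p_7 = 1·2605567330 + 288404851 = 2893972181, q_7 = 1·118318051 + 13096380 = 131414431 → 2893972181/131414431
APPEND 43: p_8 = 43·2893972181 + 2605567330 = 127046371113, q_8 = 43·131414431 + 118318051 = 5769138584 → 127046371113/5769138584
APPEND 22: p_9 = 22·127046371113 + 2893972181 = 2797914136667, q_9 = 22·5769138584 + 131414431 = 127052463279 → 2797914136667/127052463279
APPEND 24: p_10 = 24·2797914136667 + 127046371113 = 67276985651121, q_10 = 24·127052463279 + 5769138584 = 3055028257280 → 67276985651121/3055028257280
APPEND 17: p_11 = 17·67276985651121 + 2797914136667 = 1146506670205724, q_11 = 17·3055028257280 + 127052463279 = 52062532837039 → 1146506670205724/52062532837039
APPEND 32: p_12 = 32·1146506670205724 + 67276985651121 = 36755490432234289, q_12 = 32·52062532837039 + 3055028257280 = 1669056079042528 → 36755490432234289/1669056079042528
APPEND 46: p_13 = 46·36755490432234289 + 1146506670205724 = 1691899066552983018, q_13 = 46·1669056079042528 + 52062532837039 = 76828642168793327 → 1691899066552983018/76828642168793327
APPEND 41: p_14 = 41·1691899066552983018 + 36755490432234289 = 69404617219104538027, q_14 = 41·76828642168793327 + 1669056079042528 = 3151643384999568935 → 69404617219104538027/3151643384999568935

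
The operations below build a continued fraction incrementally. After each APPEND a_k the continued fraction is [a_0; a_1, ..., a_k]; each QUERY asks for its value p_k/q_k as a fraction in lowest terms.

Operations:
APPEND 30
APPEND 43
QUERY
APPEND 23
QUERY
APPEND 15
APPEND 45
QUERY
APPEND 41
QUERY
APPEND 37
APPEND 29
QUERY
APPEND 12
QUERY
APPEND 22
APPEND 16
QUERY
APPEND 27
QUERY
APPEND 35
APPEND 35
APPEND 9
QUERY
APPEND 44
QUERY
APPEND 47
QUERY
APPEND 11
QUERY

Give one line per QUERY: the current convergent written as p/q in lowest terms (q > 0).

1291/43
29723/990
20150843/671175
826631699/27533068
888386819173/29589979107
10691247353782/356099143975
3788224504991814/126176437488887
102518157463381355/3414627583346506
1135970563905745631719/37836384474308963206
50108524660760588050356/1668991666462089308465
2356236629619653383998451/78480444708192506461061
25968711450476947812033317/864953883456579660380136

APPEND 30: p_0 = 30·1 + 0 = 30, q_0 = 30·0 + 1 = 1 → 30/1
APPEND 43: p_1 = 43·30 + 1 = 1291, q_1 = 43·1 + 0 = 43 → 1291/43
APPEND 23: p_2 = 23·1291 + 30 = 29723, q_2 = 23·43 + 1 = 990 → 29723/990
APPEND 15: p_3 = 15·29723 + 1291 = 447136, q_3 = 15·990 + 43 = 14893 → 447136/14893
APPEND 45: p_4 = 45·447136 + 29723 = 20150843, q_4 = 45·14893 + 990 = 671175 → 20150843/671175
APPEND 41: p_5 = 41·20150843 + 447136 = 826631699, q_5 = 41·671175 + 14893 = 27533068 → 826631699/27533068
APPEND 37: p_6 = 37·826631699 + 20150843 = 30605523706, q_6 = 37·27533068 + 671175 = 1019394691 → 30605523706/1019394691
APPEND 29: p_7 = 29·30605523706 + 826631699 = 888386819173, q_7 = 29·1019394691 + 27533068 = 29589979107 → 888386819173/29589979107
APPEND 12: p_8 = 12·888386819173 + 30605523706 = 10691247353782, q_8 = 12·29589979107 + 1019394691 = 356099143975 → 10691247353782/356099143975
APPEND 22: p_9 = 22·10691247353782 + 888386819173 = 236095828602377, q_9 = 22·356099143975 + 29589979107 = 7863771146557 → 236095828602377/7863771146557
APPEND 16: p_10 = 16·236095828602377 + 10691247353782 = 3788224504991814, q_10 = 16·7863771146557 + 356099143975 = 126176437488887 → 3788224504991814/126176437488887
APPEND 27: p_11 = 27·3788224504991814 + 236095828602377 = 102518157463381355, q_11 = 27·126176437488887 + 7863771146557 = 3414627583346506 → 102518157463381355/3414627583346506
APPEND 35: p_12 = 35·102518157463381355 + 3788224504991814 = 3591923735723339239, q_12 = 35·3414627583346506 + 126176437488887 = 119638141854616597 → 3591923735723339239/119638141854616597
APPEND 35: p_13 = 35·3591923735723339239 + 102518157463381355 = 125819848907780254720, q_13 = 35·119638141854616597 + 3414627583346506 = 4190749592494927401 → 125819848907780254720/4190749592494927401
APPEND 9: p_14 = 9·125819848907780254720 + 3591923735723339239 = 1135970563905745631719, q_14 = 9·4190749592494927401 + 119638141854616597 = 37836384474308963206 → 1135970563905745631719/37836384474308963206
APPEND 44: p_15 = 44·1135970563905745631719 + 125819848907780254720 = 50108524660760588050356, q_15 = 44·37836384474308963206 + 4190749592494927401 = 1668991666462089308465 → 50108524660760588050356/1668991666462089308465
APPEND 47: p_16 = 47·50108524660760588050356 + 1135970563905745631719 = 2356236629619653383998451, q_16 = 47·1668991666462089308465 + 37836384474308963206 = 78480444708192506461061 → 2356236629619653383998451/78480444708192506461061
APPEND 11: p_17 = 11·2356236629619653383998451 + 50108524660760588050356 = 25968711450476947812033317, q_17 = 11·78480444708192506461061 + 1668991666462089308465 = 864953883456579660380136 → 25968711450476947812033317/864953883456579660380136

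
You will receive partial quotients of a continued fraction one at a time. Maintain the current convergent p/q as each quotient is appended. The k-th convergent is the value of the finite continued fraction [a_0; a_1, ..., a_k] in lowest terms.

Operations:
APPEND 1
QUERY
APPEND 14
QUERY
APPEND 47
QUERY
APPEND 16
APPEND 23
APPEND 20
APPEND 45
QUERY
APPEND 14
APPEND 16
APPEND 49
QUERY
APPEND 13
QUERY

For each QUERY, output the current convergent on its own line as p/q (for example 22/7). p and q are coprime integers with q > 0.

1/1
15/14
706/659
235542954/219862303
2604263034641/2430891090947
33908500270839/31651131287174

APPEND 1: p_0 = 1·1 + 0 = 1, q_0 = 1·0 + 1 = 1 → 1/1
APPEND 14: p_1 = 14·1 + 1 = 15, q_1 = 14·1 + 0 = 14 → 15/14
APPEND 47: p_2 = 47·15 + 1 = 706, q_2 = 47·14 + 1 = 659 → 706/659
APPEND 16: p_3 = 16·706 + 15 = 11311, q_3 = 16·659 + 14 = 10558 → 11311/10558
APPEND 23: p_4 = 23·11311 + 706 = 260859, q_4 = 23·10558 + 659 = 243493 → 260859/243493
APPEND 20: p_5 = 20·260859 + 11311 = 5228491, q_5 = 20·243493 + 10558 = 4880418 → 5228491/4880418
APPEND 45: p_6 = 45·5228491 + 260859 = 235542954, q_6 = 45·4880418 + 243493 = 219862303 → 235542954/219862303
APPEND 14: p_7 = 14·235542954 + 5228491 = 3302829847, q_7 = 14·219862303 + 4880418 = 3082952660 → 3302829847/3082952660
APPEND 16: p_8 = 16·3302829847 + 235542954 = 53080820506, q_8 = 16·3082952660 + 219862303 = 49547104863 → 53080820506/49547104863
APPEND 49: p_9 = 49·53080820506 + 3302829847 = 2604263034641, q_9 = 49·49547104863 + 3082952660 = 2430891090947 → 2604263034641/2430891090947
APPEND 13: p_10 = 13·2604263034641 + 53080820506 = 33908500270839, q_10 = 13·2430891090947 + 49547104863 = 31651131287174 → 33908500270839/31651131287174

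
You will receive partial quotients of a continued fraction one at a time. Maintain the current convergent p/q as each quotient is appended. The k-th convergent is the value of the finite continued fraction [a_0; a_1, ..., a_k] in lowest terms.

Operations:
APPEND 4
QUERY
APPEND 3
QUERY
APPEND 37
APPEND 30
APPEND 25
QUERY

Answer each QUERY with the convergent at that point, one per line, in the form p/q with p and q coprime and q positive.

4/1
13/3
364560/84187

APPEND 4: p_0 = 4·1 + 0 = 4, q_0 = 4·0 + 1 = 1 → 4/1
APPEND 3: p_1 = 3·4 + 1 = 13, q_1 = 3·1 + 0 = 3 → 13/3
APPEND 37: p_2 = 37·13 + 4 = 485, q_2 = 37·3 + 1 = 112 → 485/112
APPEND 30: p_3 = 30·485 + 13 = 14563, q_3 = 30·112 + 3 = 3363 → 14563/3363
APPEND 25: p_4 = 25·14563 + 485 = 364560, q_4 = 25·3363 + 112 = 84187 → 364560/84187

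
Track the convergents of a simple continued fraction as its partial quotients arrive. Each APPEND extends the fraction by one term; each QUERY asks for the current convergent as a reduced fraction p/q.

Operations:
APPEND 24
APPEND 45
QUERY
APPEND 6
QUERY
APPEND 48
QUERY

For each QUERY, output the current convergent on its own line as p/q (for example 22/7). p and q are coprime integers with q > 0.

APPEND 24: p_0 = 24·1 + 0 = 24, q_0 = 24·0 + 1 = 1 → 24/1
APPEND 45: p_1 = 45·24 + 1 = 1081, q_1 = 45·1 + 0 = 45 → 1081/45
APPEND 6: p_2 = 6·1081 + 24 = 6510, q_2 = 6·45 + 1 = 271 → 6510/271
APPEND 48: p_3 = 48·6510 + 1081 = 313561, q_3 = 48·271 + 45 = 13053 → 313561/13053

1081/45
6510/271
313561/13053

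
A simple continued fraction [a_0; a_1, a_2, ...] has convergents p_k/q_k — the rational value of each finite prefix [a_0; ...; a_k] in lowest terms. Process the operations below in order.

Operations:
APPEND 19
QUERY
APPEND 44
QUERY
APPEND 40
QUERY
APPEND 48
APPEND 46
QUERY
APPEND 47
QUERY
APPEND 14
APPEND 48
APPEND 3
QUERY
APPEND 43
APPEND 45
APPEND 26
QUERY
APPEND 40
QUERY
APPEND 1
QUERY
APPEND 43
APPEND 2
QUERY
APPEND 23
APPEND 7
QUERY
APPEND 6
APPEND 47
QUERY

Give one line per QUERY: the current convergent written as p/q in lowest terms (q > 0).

19/1
837/44
33499/1761
74037793/3892073
3481385060/183012003
7088391306965/372627752684
359853847552098659/18917060966466669
14407982621322405580/757409396913251519
14767836468874504239/776326457879718188
1313617738034726679953/69055220629361985394
217352048217106204767385/11425921871556829569049
62961173392943393016328427/3309789137163952907531122

APPEND 19: p_0 = 19·1 + 0 = 19, q_0 = 19·0 + 1 = 1 → 19/1
APPEND 44: p_1 = 44·19 + 1 = 837, q_1 = 44·1 + 0 = 44 → 837/44
APPEND 40: p_2 = 40·837 + 19 = 33499, q_2 = 40·44 + 1 = 1761 → 33499/1761
APPEND 48: p_3 = 48·33499 + 837 = 1608789, q_3 = 48·1761 + 44 = 84572 → 1608789/84572
APPEND 46: p_4 = 46·1608789 + 33499 = 74037793, q_4 = 46·84572 + 1761 = 3892073 → 74037793/3892073
APPEND 47: p_5 = 47·74037793 + 1608789 = 3481385060, q_5 = 47·3892073 + 84572 = 183012003 → 3481385060/183012003
APPEND 14: p_6 = 14·3481385060 + 74037793 = 48813428633, q_6 = 14·183012003 + 3892073 = 2566060115 → 48813428633/2566060115
APPEND 48: p_7 = 48·48813428633 + 3481385060 = 2346525959444, q_7 = 48·2566060115 + 183012003 = 123353897523 → 2346525959444/123353897523
APPEND 3: p_8 = 3·2346525959444 + 48813428633 = 7088391306965, q_8 = 3·123353897523 + 2566060115 = 372627752684 → 7088391306965/372627752684
APPEND 43: p_9 = 43·7088391306965 + 2346525959444 = 307147352158939, q_9 = 43·372627752684 + 123353897523 = 16146347262935 → 307147352158939/16146347262935
APPEND 45: p_10 = 45·307147352158939 + 7088391306965 = 13828719238459220, q_10 = 45·16146347262935 + 372627752684 = 726958254584759 → 13828719238459220/726958254584759
APPEND 26: p_11 = 26·13828719238459220 + 307147352158939 = 359853847552098659, q_11 = 26·726958254584759 + 16146347262935 = 18917060966466669 → 359853847552098659/18917060966466669
APPEND 40: p_12 = 40·359853847552098659 + 13828719238459220 = 14407982621322405580, q_12 = 40·18917060966466669 + 726958254584759 = 757409396913251519 → 14407982621322405580/757409396913251519
APPEND 1: p_13 = 1·14407982621322405580 + 359853847552098659 = 14767836468874504239, q_13 = 1·757409396913251519 + 18917060966466669 = 776326457879718188 → 14767836468874504239/776326457879718188
APPEND 43: p_14 = 43·14767836468874504239 + 14407982621322405580 = 649424950782926087857, q_14 = 43·776326457879718188 + 757409396913251519 = 34139447085741133603 → 649424950782926087857/34139447085741133603
APPEND 2: p_15 = 2·649424950782926087857 + 14767836468874504239 = 1313617738034726679953, q_15 = 2·34139447085741133603 + 776326457879718188 = 69055220629361985394 → 1313617738034726679953/69055220629361985394
APPEND 23: p_16 = 23·1313617738034726679953 + 649424950782926087857 = 30862632925581639726776, q_16 = 23·69055220629361985394 + 34139447085741133603 = 1622409521561066797665 → 30862632925581639726776/1622409521561066797665
APPEND 7: p_17 = 7·30862632925581639726776 + 1313617738034726679953 = 217352048217106204767385, q_17 = 7·1622409521561066797665 + 69055220629361985394 = 11425921871556829569049 → 217352048217106204767385/11425921871556829569049
APPEND 6: p_18 = 6·217352048217106204767385 + 30862632925581639726776 = 1334974922228218868331086, q_18 = 6·11425921871556829569049 + 1622409521561066797665 = 70177940750902044211959 → 1334974922228218868331086/70177940750902044211959
APPEND 47: p_19 = 47·1334974922228218868331086 + 217352048217106204767385 = 62961173392943393016328427, q_19 = 47·70177940750902044211959 + 11425921871556829569049 = 3309789137163952907531122 → 62961173392943393016328427/3309789137163952907531122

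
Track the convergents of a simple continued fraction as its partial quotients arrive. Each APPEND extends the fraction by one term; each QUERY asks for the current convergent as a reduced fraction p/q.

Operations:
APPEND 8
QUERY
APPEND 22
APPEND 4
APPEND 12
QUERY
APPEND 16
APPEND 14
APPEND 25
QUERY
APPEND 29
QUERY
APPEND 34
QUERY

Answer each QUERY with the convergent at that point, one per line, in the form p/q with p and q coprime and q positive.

8/1
8769/1090
49717245/6179929
1443783154/179464437
49138344481/6107970787

APPEND 8: p_0 = 8·1 + 0 = 8, q_0 = 8·0 + 1 = 1 → 8/1
APPEND 22: p_1 = 22·8 + 1 = 177, q_1 = 22·1 + 0 = 22 → 177/22
APPEND 4: p_2 = 4·177 + 8 = 716, q_2 = 4·22 + 1 = 89 → 716/89
APPEND 12: p_3 = 12·716 + 177 = 8769, q_3 = 12·89 + 22 = 1090 → 8769/1090
APPEND 16: p_4 = 16·8769 + 716 = 141020, q_4 = 16·1090 + 89 = 17529 → 141020/17529
APPEND 14: p_5 = 14·141020 + 8769 = 1983049, q_5 = 14·17529 + 1090 = 246496 → 1983049/246496
APPEND 25: p_6 = 25·1983049 + 141020 = 49717245, q_6 = 25·246496 + 17529 = 6179929 → 49717245/6179929
APPEND 29: p_7 = 29·49717245 + 1983049 = 1443783154, q_7 = 29·6179929 + 246496 = 179464437 → 1443783154/179464437
APPEND 34: p_8 = 34·1443783154 + 49717245 = 49138344481, q_8 = 34·179464437 + 6179929 = 6107970787 → 49138344481/6107970787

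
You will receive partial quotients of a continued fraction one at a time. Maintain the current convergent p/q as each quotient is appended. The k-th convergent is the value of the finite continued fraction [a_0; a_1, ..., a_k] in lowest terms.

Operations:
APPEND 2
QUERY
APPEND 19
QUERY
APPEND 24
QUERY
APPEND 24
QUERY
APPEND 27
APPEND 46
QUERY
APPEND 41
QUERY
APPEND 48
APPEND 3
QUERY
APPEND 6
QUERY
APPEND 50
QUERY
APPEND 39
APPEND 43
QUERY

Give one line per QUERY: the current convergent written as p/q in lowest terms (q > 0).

APPEND 2: p_0 = 2·1 + 0 = 2, q_0 = 2·0 + 1 = 1 → 2/1
APPEND 19: p_1 = 19·2 + 1 = 39, q_1 = 19·1 + 0 = 19 → 39/19
APPEND 24: p_2 = 24·39 + 2 = 938, q_2 = 24·19 + 1 = 457 → 938/457
APPEND 24: p_3 = 24·938 + 39 = 22551, q_3 = 24·457 + 19 = 10987 → 22551/10987
APPEND 27: p_4 = 27·22551 + 938 = 609815, q_4 = 27·10987 + 457 = 297106 → 609815/297106
APPEND 46: p_5 = 46·609815 + 22551 = 28074041, q_5 = 46·297106 + 10987 = 13677863 → 28074041/13677863
APPEND 41: p_6 = 41·28074041 + 609815 = 1151645496, q_6 = 41·13677863 + 297106 = 561089489 → 1151645496/561089489
APPEND 48: p_7 = 48·1151645496 + 28074041 = 55307057849, q_7 = 48·561089489 + 13677863 = 26945973335 → 55307057849/26945973335
APPEND 3: p_8 = 3·55307057849 + 1151645496 = 167072819043, q_8 = 3·26945973335 + 561089489 = 81399009494 → 167072819043/81399009494
APPEND 6: p_9 = 6·167072819043 + 55307057849 = 1057743972107, q_9 = 6·81399009494 + 26945973335 = 515340030299 → 1057743972107/515340030299
APPEND 50: p_10 = 50·1057743972107 + 167072819043 = 53054271424393, q_10 = 50·515340030299 + 81399009494 = 25848400524444 → 53054271424393/25848400524444
APPEND 39: p_11 = 39·53054271424393 + 1057743972107 = 2070174329523434, q_11 = 39·25848400524444 + 515340030299 = 1008602960483615 → 2070174329523434/1008602960483615
APPEND 43: p_12 = 43·2070174329523434 + 53054271424393 = 89070550440932055, q_12 = 43·1008602960483615 + 25848400524444 = 43395775701319889 → 89070550440932055/43395775701319889

2/1
39/19
938/457
22551/10987
28074041/13677863
1151645496/561089489
167072819043/81399009494
1057743972107/515340030299
53054271424393/25848400524444
89070550440932055/43395775701319889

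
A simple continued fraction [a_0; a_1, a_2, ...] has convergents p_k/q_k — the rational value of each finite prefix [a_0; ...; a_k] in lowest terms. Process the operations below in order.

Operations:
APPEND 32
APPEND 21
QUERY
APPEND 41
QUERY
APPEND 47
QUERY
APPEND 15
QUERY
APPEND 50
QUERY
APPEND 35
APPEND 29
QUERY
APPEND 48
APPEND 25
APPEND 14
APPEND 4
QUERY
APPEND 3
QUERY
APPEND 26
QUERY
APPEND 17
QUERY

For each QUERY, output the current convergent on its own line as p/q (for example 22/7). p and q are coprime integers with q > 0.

APPEND 32: p_0 = 32·1 + 0 = 32, q_0 = 32·0 + 1 = 1 → 32/1
APPEND 21: p_1 = 21·32 + 1 = 673, q_1 = 21·1 + 0 = 21 → 673/21
APPEND 41: p_2 = 41·673 + 32 = 27625, q_2 = 41·21 + 1 = 862 → 27625/862
APPEND 47: p_3 = 47·27625 + 673 = 1299048, q_3 = 47·862 + 21 = 40535 → 1299048/40535
APPEND 15: p_4 = 15·1299048 + 27625 = 19513345, q_4 = 15·40535 + 862 = 608887 → 19513345/608887
APPEND 50: p_5 = 50·19513345 + 1299048 = 976966298, q_5 = 50·608887 + 40535 = 30484885 → 976966298/30484885
APPEND 35: p_6 = 35·976966298 + 19513345 = 34213333775, q_6 = 35·30484885 + 608887 = 1067579862 → 34213333775/1067579862
APPEND 29: p_7 = 29·34213333775 + 976966298 = 993163645773, q_7 = 29·1067579862 + 30484885 = 30990300883 → 993163645773/30990300883
APPEND 48: p_8 = 48·993163645773 + 34213333775 = 47706068330879, q_8 = 48·30990300883 + 1067579862 = 1488602022246 → 47706068330879/1488602022246
APPEND 25: p_9 = 25·47706068330879 + 993163645773 = 1193644871917748, q_9 = 25·1488602022246 + 30990300883 = 37246040857033 → 1193644871917748/37246040857033
APPEND 14: p_10 = 14·1193644871917748 + 47706068330879 = 16758734275179351, q_10 = 14·37246040857033 + 1488602022246 = 522933174020708 → 16758734275179351/522933174020708
APPEND 4: p_11 = 4·16758734275179351 + 1193644871917748 = 68228581972635152, q_11 = 4·522933174020708 + 37246040857033 = 2128978736939865 → 68228581972635152/2128978736939865
APPEND 3: p_12 = 3·68228581972635152 + 16758734275179351 = 221444480193084807, q_12 = 3·2128978736939865 + 522933174020708 = 6909869384840303 → 221444480193084807/6909869384840303
APPEND 26: p_13 = 26·221444480193084807 + 68228581972635152 = 5825785066992840134, q_13 = 26·6909869384840303 + 2128978736939865 = 181785582742787743 → 5825785066992840134/181785582742787743
APPEND 17: p_14 = 17·5825785066992840134 + 221444480193084807 = 99259790619071367085, q_14 = 17·181785582742787743 + 6909869384840303 = 3097264776012231934 → 99259790619071367085/3097264776012231934

673/21
27625/862
1299048/40535
19513345/608887
976966298/30484885
993163645773/30990300883
68228581972635152/2128978736939865
221444480193084807/6909869384840303
5825785066992840134/181785582742787743
99259790619071367085/3097264776012231934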